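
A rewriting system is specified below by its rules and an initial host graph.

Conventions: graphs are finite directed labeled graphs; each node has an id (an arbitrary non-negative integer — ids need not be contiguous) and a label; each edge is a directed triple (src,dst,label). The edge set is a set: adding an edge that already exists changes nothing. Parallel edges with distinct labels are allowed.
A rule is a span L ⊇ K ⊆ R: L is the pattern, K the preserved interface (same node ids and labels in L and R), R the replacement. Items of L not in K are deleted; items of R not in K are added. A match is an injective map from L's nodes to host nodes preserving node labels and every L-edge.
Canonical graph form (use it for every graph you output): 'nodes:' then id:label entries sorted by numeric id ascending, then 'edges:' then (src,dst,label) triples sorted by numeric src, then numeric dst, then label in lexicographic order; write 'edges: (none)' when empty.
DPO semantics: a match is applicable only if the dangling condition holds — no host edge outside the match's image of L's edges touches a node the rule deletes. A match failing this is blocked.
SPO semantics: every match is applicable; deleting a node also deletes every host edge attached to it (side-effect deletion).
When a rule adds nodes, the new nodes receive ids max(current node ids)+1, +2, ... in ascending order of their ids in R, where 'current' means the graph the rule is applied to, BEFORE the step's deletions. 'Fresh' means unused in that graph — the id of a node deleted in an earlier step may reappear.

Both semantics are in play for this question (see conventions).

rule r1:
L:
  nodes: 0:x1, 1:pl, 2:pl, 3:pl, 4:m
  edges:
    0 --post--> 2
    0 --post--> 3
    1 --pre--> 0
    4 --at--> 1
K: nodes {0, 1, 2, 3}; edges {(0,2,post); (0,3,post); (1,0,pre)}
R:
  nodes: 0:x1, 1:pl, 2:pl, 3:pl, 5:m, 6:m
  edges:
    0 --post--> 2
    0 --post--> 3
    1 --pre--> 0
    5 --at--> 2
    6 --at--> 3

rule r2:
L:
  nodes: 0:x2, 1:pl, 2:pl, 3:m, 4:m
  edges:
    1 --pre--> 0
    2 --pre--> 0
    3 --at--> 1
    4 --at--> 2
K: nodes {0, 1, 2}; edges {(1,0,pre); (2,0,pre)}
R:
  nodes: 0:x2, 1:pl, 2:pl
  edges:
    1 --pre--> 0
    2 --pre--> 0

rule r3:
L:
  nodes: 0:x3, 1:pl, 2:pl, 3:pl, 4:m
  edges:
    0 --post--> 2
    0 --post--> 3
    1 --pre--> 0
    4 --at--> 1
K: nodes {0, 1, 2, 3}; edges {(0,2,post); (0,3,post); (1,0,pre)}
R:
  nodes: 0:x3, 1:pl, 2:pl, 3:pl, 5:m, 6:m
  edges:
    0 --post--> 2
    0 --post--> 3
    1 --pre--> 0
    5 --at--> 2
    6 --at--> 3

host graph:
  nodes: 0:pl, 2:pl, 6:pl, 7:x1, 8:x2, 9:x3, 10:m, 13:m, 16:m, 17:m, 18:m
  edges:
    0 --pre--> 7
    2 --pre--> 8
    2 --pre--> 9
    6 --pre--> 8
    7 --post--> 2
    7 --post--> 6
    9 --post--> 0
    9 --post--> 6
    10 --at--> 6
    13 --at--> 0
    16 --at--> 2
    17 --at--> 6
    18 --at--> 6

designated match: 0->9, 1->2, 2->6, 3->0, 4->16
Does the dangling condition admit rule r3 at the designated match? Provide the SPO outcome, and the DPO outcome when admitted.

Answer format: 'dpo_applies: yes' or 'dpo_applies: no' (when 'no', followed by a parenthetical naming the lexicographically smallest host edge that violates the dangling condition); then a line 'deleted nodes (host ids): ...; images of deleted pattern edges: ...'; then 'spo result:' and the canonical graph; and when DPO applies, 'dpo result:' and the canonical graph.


dpo_applies: yes
deleted nodes (host ids): 16; images of deleted pattern edges: (16,2,at)
spo result:
nodes: 0:pl, 2:pl, 6:pl, 7:x1, 8:x2, 9:x3, 10:m, 13:m, 17:m, 18:m, 19:m, 20:m
edges: (0,7,pre); (2,8,pre); (2,9,pre); (6,8,pre); (7,2,post); (7,6,post); (9,0,post); (9,6,post); (10,6,at); (13,0,at); (17,6,at); (18,6,at); (19,6,at); (20,0,at)
dpo result:
nodes: 0:pl, 2:pl, 6:pl, 7:x1, 8:x2, 9:x3, 10:m, 13:m, 17:m, 18:m, 19:m, 20:m
edges: (0,7,pre); (2,8,pre); (2,9,pre); (6,8,pre); (7,2,post); (7,6,post); (9,0,post); (9,6,post); (10,6,at); (13,0,at); (17,6,at); (18,6,at); (19,6,at); (20,0,at)


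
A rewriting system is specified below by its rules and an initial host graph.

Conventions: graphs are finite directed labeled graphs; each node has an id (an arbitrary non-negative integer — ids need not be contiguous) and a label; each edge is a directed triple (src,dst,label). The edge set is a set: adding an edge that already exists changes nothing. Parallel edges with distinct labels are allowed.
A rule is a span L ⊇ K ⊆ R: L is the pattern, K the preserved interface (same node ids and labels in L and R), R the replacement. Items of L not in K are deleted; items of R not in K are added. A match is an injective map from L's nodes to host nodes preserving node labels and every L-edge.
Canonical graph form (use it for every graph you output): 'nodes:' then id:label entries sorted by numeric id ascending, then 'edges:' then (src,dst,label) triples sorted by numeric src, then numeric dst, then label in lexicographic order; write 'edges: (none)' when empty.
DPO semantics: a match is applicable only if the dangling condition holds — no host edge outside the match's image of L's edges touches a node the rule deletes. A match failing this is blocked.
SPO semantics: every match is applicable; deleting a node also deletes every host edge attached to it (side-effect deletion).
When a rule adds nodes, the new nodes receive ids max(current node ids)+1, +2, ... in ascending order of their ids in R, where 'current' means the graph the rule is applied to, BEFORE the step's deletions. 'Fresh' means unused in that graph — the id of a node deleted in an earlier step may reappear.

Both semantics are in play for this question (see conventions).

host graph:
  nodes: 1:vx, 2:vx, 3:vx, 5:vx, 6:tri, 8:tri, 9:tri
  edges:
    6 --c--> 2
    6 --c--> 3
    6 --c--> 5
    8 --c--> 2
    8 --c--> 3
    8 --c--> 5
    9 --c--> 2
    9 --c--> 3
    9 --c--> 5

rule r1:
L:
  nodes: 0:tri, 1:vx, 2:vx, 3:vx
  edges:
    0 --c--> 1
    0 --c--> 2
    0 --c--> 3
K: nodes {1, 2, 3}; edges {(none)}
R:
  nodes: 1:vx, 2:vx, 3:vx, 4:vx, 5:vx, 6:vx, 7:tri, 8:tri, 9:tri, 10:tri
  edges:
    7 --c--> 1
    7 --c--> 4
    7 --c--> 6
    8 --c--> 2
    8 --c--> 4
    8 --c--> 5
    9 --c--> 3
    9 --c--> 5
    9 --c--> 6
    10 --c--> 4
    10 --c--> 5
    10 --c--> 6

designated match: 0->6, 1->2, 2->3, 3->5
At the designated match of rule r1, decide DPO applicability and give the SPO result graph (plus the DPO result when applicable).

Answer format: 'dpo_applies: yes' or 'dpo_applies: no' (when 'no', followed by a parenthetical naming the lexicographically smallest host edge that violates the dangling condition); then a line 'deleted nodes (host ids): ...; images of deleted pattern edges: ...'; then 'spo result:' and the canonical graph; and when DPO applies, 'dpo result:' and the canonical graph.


dpo_applies: yes
deleted nodes (host ids): 6; images of deleted pattern edges: (6,2,c); (6,3,c); (6,5,c)
spo result:
nodes: 1:vx, 2:vx, 3:vx, 5:vx, 8:tri, 9:tri, 10:vx, 11:vx, 12:vx, 13:tri, 14:tri, 15:tri, 16:tri
edges: (8,2,c); (8,3,c); (8,5,c); (9,2,c); (9,3,c); (9,5,c); (13,2,c); (13,10,c); (13,12,c); (14,3,c); (14,10,c); (14,11,c); (15,5,c); (15,11,c); (15,12,c); (16,10,c); (16,11,c); (16,12,c)
dpo result:
nodes: 1:vx, 2:vx, 3:vx, 5:vx, 8:tri, 9:tri, 10:vx, 11:vx, 12:vx, 13:tri, 14:tri, 15:tri, 16:tri
edges: (8,2,c); (8,3,c); (8,5,c); (9,2,c); (9,3,c); (9,5,c); (13,2,c); (13,10,c); (13,12,c); (14,3,c); (14,10,c); (14,11,c); (15,5,c); (15,11,c); (15,12,c); (16,10,c); (16,11,c); (16,12,c)


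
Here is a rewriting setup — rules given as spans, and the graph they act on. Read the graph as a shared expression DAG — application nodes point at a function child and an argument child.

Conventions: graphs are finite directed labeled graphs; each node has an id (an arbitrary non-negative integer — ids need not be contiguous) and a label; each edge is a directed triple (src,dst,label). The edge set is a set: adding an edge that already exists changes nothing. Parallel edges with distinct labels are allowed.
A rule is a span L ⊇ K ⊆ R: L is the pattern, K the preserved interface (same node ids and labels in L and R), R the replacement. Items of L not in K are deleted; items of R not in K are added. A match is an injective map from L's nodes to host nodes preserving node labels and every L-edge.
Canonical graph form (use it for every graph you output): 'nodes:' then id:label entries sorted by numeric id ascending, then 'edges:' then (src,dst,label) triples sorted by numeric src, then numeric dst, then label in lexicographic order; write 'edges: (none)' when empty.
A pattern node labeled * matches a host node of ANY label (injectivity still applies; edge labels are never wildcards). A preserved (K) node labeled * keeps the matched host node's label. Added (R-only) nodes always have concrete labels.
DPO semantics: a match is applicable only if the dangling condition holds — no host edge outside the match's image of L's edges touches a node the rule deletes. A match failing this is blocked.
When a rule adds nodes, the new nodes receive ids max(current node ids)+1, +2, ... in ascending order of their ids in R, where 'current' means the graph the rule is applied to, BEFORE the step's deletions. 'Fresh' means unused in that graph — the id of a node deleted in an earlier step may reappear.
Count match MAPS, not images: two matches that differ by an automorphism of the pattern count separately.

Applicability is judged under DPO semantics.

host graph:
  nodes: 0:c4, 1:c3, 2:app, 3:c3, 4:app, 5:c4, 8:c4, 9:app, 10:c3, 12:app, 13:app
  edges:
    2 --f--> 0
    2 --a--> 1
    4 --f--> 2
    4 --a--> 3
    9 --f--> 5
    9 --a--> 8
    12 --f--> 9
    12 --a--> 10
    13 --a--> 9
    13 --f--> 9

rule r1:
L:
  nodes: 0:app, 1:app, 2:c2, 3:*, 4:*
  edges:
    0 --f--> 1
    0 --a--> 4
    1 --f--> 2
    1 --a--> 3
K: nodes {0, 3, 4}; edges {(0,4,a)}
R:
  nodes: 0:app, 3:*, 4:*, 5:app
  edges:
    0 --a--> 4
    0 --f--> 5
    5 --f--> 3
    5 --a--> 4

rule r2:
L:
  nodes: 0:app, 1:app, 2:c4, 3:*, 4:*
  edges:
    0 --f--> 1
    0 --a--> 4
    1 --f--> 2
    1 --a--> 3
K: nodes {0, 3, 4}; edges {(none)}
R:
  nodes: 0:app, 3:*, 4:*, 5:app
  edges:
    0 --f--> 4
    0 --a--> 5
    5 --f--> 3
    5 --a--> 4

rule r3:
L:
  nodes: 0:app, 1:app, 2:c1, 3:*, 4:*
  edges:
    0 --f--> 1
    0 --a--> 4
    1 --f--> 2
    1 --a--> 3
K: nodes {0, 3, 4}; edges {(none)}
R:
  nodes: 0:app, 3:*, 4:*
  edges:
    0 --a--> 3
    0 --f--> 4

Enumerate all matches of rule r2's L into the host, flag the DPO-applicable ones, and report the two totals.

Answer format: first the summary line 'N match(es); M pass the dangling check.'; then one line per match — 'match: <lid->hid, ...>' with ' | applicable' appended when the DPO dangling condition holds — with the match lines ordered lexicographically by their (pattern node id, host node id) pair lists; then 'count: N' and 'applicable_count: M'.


2 match(es); 1 pass the dangling check.
match: 0->4, 1->2, 2->0, 3->1, 4->3 | applicable
match: 0->12, 1->9, 2->5, 3->8, 4->10
count: 2
applicable_count: 1


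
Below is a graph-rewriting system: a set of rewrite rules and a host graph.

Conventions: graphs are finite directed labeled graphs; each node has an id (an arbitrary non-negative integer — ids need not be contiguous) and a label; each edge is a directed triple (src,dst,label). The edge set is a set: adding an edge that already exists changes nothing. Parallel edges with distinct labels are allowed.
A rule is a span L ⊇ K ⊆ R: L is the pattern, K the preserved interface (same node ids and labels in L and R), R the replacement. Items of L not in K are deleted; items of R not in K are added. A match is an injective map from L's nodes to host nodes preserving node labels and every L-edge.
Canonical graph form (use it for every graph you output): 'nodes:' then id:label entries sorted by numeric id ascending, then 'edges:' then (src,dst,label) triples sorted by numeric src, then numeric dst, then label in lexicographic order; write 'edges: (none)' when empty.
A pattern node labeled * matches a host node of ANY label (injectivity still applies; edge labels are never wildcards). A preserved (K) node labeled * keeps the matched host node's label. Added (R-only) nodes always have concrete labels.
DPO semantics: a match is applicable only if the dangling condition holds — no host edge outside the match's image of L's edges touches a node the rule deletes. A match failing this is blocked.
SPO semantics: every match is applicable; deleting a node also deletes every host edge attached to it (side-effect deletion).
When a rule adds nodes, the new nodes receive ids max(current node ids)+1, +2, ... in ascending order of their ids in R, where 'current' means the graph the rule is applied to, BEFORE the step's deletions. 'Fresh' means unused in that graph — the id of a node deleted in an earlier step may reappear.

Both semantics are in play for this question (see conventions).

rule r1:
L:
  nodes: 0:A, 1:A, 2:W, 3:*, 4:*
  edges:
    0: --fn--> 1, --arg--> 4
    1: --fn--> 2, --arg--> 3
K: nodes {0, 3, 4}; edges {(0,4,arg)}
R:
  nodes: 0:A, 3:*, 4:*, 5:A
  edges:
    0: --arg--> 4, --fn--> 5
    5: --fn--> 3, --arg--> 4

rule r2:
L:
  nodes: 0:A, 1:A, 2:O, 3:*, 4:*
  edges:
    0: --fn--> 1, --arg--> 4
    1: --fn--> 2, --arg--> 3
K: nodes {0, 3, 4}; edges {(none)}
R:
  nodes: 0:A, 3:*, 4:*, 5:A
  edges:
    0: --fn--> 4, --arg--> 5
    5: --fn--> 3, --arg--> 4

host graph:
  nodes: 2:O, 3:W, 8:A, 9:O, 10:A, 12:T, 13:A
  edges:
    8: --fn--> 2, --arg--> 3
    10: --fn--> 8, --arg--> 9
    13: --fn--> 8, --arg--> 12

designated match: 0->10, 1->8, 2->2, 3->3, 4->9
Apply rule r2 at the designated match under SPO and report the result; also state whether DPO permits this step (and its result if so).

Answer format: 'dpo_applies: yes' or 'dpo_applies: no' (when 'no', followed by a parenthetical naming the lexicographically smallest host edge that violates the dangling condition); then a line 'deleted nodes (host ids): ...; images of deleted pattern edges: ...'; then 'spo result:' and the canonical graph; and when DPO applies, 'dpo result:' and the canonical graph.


dpo_applies: no
(the rule deletes node 8, which keeps host edge (13,8,fn) outside the match image — the dangling condition fails, DPO blocks; SPO proceeds and side-deletes such edges)
deleted nodes (host ids): 2, 8; images of deleted pattern edges: (8,2,fn); (8,3,arg); (10,8,fn); (10,9,arg)
spo result:
nodes: 3:W, 9:O, 10:A, 12:T, 13:A, 14:A
edges: (10,9,fn); (10,14,arg); (13,12,arg); (14,3,fn); (14,9,arg)


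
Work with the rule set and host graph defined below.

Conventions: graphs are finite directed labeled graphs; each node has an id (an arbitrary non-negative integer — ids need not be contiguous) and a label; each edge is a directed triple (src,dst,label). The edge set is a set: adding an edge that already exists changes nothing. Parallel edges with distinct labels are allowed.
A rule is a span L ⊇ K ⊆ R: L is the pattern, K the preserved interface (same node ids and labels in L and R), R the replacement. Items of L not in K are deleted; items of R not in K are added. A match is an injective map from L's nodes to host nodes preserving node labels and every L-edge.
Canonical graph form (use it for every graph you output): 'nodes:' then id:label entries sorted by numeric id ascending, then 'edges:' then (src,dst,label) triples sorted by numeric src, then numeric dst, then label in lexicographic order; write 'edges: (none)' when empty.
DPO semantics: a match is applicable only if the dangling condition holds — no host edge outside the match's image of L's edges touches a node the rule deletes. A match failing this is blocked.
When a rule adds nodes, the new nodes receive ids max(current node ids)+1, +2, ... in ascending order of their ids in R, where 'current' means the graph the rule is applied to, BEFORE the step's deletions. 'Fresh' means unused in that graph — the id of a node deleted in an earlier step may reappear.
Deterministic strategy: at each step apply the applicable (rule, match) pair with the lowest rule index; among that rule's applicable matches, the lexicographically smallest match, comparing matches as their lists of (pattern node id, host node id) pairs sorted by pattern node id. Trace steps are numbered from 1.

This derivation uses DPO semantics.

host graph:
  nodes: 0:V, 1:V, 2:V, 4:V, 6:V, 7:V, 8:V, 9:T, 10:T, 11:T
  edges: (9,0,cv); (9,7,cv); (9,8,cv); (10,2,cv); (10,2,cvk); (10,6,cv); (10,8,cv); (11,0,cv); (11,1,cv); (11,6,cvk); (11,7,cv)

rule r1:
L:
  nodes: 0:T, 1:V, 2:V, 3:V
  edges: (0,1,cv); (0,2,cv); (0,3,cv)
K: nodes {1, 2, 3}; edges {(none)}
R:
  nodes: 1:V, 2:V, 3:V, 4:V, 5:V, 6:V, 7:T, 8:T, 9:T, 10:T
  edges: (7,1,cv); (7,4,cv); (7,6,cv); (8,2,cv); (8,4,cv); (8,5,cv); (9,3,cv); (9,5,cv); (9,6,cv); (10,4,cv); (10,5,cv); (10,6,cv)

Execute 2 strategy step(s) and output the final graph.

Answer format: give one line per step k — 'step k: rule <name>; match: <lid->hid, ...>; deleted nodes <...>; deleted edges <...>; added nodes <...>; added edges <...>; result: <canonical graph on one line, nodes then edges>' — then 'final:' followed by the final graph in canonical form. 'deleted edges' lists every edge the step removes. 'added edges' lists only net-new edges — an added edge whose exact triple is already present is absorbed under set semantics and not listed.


step 1: rule r1; match: 0->9, 1->0, 2->7, 3->8; deleted nodes 9; deleted edges (9,0,cv); (9,7,cv); (9,8,cv); added nodes 12, 13, 14, 15, 16, 17, 18; added edges (15,0,cv); (15,12,cv); (15,14,cv); (16,7,cv); (16,12,cv); (16,13,cv); (17,8,cv); (17,13,cv); (17,14,cv); (18,12,cv); (18,13,cv); (18,14,cv); result: nodes: 0:V, 1:V, 2:V, 4:V, 6:V, 7:V, 8:V, 10:T, 11:T, 12:V, 13:V, 14:V, 15:T, 16:T, 17:T, 18:T edges: (10,2,cv); (10,2,cvk); (10,6,cv); (10,8,cv); (11,0,cv); (11,1,cv); (11,6,cvk); (11,7,cv); (15,0,cv); (15,12,cv); (15,14,cv); (16,7,cv); (16,12,cv); (16,13,cv); (17,8,cv); (17,13,cv); (17,14,cv); (18,12,cv); (18,13,cv); (18,14,cv)
step 2: rule r1; match: 0->15, 1->0, 2->12, 3->14; deleted nodes 15; deleted edges (15,0,cv); (15,12,cv); (15,14,cv); added nodes 19, 20, 21, 22, 23, 24, 25; added edges (22,0,cv); (22,19,cv); (22,21,cv); (23,12,cv); (23,19,cv); (23,20,cv); (24,14,cv); (24,20,cv); (24,21,cv); (25,19,cv); (25,20,cv); (25,21,cv); result: nodes: 0:V, 1:V, 2:V, 4:V, 6:V, 7:V, 8:V, 10:T, 11:T, 12:V, 13:V, 14:V, 16:T, 17:T, 18:T, 19:V, 20:V, 21:V, 22:T, 23:T, 24:T, 25:T edges: (10,2,cv); (10,2,cvk); (10,6,cv); (10,8,cv); (11,0,cv); (11,1,cv); (11,6,cvk); (11,7,cv); (16,7,cv); (16,12,cv); (16,13,cv); (17,8,cv); (17,13,cv); (17,14,cv); (18,12,cv); (18,13,cv); (18,14,cv); (22,0,cv); (22,19,cv); (22,21,cv); (23,12,cv); (23,19,cv); (23,20,cv); (24,14,cv); (24,20,cv); (24,21,cv); (25,19,cv); (25,20,cv); (25,21,cv)
final:
nodes: 0:V, 1:V, 2:V, 4:V, 6:V, 7:V, 8:V, 10:T, 11:T, 12:V, 13:V, 14:V, 16:T, 17:T, 18:T, 19:V, 20:V, 21:V, 22:T, 23:T, 24:T, 25:T
edges: (10,2,cv); (10,2,cvk); (10,6,cv); (10,8,cv); (11,0,cv); (11,1,cv); (11,6,cvk); (11,7,cv); (16,7,cv); (16,12,cv); (16,13,cv); (17,8,cv); (17,13,cv); (17,14,cv); (18,12,cv); (18,13,cv); (18,14,cv); (22,0,cv); (22,19,cv); (22,21,cv); (23,12,cv); (23,19,cv); (23,20,cv); (24,14,cv); (24,20,cv); (24,21,cv); (25,19,cv); (25,20,cv); (25,21,cv)


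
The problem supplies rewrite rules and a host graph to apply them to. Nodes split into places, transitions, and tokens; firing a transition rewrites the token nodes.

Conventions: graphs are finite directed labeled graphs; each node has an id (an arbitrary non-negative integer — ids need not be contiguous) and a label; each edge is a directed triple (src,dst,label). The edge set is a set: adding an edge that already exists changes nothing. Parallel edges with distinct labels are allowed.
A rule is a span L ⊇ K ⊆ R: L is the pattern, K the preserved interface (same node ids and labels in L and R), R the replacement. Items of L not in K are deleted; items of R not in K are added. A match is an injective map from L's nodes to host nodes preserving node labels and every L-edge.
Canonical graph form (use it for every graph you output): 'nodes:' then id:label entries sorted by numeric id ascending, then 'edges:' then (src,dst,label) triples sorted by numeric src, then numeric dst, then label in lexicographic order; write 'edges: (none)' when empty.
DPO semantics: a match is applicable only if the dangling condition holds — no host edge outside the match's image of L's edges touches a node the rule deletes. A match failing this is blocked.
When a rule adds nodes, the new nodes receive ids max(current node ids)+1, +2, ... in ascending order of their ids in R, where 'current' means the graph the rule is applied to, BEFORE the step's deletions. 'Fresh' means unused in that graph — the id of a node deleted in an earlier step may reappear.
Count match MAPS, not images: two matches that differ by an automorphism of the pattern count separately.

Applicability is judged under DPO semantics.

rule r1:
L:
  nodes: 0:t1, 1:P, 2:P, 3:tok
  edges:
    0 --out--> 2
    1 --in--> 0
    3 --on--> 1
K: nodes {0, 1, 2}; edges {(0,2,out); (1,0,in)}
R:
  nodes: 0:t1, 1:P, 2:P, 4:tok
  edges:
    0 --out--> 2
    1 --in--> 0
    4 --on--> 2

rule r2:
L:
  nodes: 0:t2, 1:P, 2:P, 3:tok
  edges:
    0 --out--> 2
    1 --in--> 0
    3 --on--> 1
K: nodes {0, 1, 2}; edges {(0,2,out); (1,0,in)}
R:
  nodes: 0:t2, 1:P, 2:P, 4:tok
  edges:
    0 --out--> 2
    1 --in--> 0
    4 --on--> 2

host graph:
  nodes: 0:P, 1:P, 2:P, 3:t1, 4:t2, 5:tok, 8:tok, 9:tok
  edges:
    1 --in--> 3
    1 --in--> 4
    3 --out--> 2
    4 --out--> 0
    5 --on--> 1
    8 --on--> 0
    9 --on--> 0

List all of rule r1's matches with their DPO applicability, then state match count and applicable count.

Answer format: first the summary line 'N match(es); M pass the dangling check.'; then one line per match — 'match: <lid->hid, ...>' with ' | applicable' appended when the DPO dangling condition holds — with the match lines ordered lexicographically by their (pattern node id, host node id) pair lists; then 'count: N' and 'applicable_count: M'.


1 match(es); 1 pass the dangling check.
match: 0->3, 1->1, 2->2, 3->5 | applicable
count: 1
applicable_count: 1


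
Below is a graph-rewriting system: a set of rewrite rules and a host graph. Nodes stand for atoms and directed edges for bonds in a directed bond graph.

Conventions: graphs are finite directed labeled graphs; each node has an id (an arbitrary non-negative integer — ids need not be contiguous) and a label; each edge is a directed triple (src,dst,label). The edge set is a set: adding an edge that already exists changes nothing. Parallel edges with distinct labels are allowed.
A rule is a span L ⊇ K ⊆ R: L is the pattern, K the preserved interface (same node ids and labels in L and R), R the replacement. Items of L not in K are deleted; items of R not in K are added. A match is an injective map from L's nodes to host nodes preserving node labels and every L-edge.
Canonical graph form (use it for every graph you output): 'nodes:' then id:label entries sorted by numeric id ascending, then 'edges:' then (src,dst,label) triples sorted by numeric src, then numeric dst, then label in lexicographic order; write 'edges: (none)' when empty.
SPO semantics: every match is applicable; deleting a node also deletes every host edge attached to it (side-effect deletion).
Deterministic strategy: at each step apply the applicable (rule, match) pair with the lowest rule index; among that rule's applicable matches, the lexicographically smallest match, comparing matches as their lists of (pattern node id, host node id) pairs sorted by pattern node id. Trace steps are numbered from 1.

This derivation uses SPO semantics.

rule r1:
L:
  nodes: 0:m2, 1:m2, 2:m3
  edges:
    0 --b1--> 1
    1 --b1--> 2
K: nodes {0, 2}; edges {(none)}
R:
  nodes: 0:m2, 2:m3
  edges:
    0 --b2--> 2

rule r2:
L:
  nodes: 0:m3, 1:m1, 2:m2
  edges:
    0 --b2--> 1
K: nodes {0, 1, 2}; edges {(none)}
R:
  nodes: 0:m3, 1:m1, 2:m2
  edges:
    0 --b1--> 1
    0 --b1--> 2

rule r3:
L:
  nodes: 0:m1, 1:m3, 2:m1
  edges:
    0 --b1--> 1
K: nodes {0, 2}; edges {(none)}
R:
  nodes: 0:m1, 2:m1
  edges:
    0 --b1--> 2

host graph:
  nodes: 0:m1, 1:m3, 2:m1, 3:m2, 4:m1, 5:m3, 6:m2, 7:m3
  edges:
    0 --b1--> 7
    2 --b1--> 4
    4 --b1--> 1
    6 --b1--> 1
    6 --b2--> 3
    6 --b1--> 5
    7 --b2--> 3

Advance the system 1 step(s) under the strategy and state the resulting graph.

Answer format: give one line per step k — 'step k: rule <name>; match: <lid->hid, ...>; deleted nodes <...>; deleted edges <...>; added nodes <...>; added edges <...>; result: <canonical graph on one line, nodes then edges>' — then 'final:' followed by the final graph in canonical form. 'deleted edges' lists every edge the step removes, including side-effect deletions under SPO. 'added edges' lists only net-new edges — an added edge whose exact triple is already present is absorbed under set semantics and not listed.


step 1: rule r3; match: 0->0, 1->7, 2->2; deleted nodes 7; deleted edges (0,7,b1); (7,3,b2); added nodes (none); added edges (0,2,b1); result: nodes: 0:m1, 1:m3, 2:m1, 3:m2, 4:m1, 5:m3, 6:m2 edges: (0,2,b1); (2,4,b1); (4,1,b1); (6,1,b1); (6,3,b2); (6,5,b1)
final:
nodes: 0:m1, 1:m3, 2:m1, 3:m2, 4:m1, 5:m3, 6:m2
edges: (0,2,b1); (2,4,b1); (4,1,b1); (6,1,b1); (6,3,b2); (6,5,b1)


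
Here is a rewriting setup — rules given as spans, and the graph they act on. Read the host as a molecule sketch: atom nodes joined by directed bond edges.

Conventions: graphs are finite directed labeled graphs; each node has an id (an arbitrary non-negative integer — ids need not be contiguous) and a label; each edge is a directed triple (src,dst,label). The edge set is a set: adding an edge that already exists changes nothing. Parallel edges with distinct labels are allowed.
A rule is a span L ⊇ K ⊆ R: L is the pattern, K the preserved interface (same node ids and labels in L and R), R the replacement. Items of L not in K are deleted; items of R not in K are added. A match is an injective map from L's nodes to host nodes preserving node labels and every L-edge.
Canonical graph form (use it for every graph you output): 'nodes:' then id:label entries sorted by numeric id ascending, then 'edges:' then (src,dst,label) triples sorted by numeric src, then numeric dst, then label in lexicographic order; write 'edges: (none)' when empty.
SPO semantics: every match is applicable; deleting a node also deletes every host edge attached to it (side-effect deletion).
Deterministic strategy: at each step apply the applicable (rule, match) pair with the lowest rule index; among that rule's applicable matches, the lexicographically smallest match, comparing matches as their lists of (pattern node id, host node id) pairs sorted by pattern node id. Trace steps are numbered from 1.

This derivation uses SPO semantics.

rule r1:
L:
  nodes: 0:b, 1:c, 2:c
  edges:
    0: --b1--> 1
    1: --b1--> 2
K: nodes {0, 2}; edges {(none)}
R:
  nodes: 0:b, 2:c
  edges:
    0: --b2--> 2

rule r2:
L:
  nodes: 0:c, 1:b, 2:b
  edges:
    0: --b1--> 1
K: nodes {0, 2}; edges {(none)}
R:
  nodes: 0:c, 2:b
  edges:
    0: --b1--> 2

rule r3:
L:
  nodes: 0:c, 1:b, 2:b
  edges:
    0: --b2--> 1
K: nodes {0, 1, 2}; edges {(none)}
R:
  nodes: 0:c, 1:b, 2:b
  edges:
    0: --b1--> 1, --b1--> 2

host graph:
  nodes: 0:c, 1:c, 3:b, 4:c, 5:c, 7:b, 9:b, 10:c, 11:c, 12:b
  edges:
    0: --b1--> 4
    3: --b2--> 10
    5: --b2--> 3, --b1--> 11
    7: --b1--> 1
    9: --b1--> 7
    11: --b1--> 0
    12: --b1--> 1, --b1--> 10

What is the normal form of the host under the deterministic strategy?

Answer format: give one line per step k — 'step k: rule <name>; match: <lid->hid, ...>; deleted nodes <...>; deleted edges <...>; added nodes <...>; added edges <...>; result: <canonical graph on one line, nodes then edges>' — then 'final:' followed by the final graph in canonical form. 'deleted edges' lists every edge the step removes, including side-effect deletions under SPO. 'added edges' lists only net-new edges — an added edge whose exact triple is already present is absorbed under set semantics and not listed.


step 1: rule r3; match: 0->5, 1->3, 2->7; deleted nodes (none); deleted edges (5,3,b2); added nodes (none); added edges (5,3,b1); (5,7,b1); result: nodes: 0:c, 1:c, 3:b, 4:c, 5:c, 7:b, 9:b, 10:c, 11:c, 12:b edges: (0,4,b1); (3,10,b2); (5,3,b1); (5,7,b1); (5,11,b1); (7,1,b1); (9,7,b1); (11,0,b1); (12,1,b1); (12,10,b1)
step 2: rule r2; match: 0->5, 1->3, 2->7; deleted nodes 3; deleted edges (3,10,b2); (5,3,b1); added nodes (none); added edges (none); result: nodes: 0:c, 1:c, 4:c, 5:c, 7:b, 9:b, 10:c, 11:c, 12:b edges: (0,4,b1); (5,7,b1); (5,11,b1); (7,1,b1); (9,7,b1); (11,0,b1); (12,1,b1); (12,10,b1)
step 3: rule r2; match: 0->5, 1->7, 2->9; deleted nodes 7; deleted edges (5,7,b1); (7,1,b1); (9,7,b1); added nodes (none); added edges (5,9,b1); result: nodes: 0:c, 1:c, 4:c, 5:c, 9:b, 10:c, 11:c, 12:b edges: (0,4,b1); (5,9,b1); (5,11,b1); (11,0,b1); (12,1,b1); (12,10,b1)
step 4: rule r2; match: 0->5, 1->9, 2->12; deleted nodes 9; deleted edges (5,9,b1); added nodes (none); added edges (5,12,b1); result: nodes: 0:c, 1:c, 4:c, 5:c, 10:c, 11:c, 12:b edges: (0,4,b1); (5,11,b1); (5,12,b1); (11,0,b1); (12,1,b1); (12,10,b1)
final:
nodes: 0:c, 1:c, 4:c, 5:c, 10:c, 11:c, 12:b
edges: (0,4,b1); (5,11,b1); (5,12,b1); (11,0,b1); (12,1,b1); (12,10,b1)


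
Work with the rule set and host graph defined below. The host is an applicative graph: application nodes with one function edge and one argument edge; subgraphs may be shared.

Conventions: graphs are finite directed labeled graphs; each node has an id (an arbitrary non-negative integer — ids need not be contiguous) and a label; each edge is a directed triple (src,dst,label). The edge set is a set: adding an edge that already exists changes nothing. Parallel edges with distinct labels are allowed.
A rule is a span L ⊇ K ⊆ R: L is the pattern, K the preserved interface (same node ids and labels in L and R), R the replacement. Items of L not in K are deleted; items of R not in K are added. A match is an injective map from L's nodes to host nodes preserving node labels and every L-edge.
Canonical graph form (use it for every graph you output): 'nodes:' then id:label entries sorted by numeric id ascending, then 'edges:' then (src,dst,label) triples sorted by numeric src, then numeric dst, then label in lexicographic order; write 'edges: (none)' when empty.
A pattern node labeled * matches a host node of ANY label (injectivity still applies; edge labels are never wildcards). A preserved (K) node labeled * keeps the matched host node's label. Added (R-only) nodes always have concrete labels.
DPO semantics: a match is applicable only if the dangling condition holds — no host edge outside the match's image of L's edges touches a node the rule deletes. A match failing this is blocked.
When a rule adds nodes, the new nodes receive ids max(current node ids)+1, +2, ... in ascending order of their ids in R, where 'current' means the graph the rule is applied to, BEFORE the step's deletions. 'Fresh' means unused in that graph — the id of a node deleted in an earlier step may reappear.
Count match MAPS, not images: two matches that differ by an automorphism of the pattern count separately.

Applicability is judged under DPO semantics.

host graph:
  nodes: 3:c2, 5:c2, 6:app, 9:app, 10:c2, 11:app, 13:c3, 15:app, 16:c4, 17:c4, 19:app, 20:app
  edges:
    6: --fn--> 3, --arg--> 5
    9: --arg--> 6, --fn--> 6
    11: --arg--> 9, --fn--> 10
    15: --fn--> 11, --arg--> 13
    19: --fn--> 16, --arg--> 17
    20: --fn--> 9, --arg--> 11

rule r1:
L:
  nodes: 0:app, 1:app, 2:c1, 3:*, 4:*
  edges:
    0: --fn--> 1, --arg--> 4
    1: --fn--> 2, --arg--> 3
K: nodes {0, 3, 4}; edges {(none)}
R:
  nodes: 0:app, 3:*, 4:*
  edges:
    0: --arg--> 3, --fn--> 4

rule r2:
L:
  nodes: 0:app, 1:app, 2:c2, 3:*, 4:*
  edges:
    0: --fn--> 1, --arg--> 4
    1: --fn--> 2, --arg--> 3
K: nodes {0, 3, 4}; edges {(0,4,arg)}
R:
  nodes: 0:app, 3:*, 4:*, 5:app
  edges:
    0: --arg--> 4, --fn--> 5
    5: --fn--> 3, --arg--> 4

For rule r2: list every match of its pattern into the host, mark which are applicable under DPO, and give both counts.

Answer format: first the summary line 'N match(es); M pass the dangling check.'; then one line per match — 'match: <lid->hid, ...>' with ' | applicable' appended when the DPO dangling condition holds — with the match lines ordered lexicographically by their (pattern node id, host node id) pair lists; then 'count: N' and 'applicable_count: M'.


1 match(es); 0 pass the dangling check.
match: 0->15, 1->11, 2->10, 3->9, 4->13
count: 1
applicable_count: 0


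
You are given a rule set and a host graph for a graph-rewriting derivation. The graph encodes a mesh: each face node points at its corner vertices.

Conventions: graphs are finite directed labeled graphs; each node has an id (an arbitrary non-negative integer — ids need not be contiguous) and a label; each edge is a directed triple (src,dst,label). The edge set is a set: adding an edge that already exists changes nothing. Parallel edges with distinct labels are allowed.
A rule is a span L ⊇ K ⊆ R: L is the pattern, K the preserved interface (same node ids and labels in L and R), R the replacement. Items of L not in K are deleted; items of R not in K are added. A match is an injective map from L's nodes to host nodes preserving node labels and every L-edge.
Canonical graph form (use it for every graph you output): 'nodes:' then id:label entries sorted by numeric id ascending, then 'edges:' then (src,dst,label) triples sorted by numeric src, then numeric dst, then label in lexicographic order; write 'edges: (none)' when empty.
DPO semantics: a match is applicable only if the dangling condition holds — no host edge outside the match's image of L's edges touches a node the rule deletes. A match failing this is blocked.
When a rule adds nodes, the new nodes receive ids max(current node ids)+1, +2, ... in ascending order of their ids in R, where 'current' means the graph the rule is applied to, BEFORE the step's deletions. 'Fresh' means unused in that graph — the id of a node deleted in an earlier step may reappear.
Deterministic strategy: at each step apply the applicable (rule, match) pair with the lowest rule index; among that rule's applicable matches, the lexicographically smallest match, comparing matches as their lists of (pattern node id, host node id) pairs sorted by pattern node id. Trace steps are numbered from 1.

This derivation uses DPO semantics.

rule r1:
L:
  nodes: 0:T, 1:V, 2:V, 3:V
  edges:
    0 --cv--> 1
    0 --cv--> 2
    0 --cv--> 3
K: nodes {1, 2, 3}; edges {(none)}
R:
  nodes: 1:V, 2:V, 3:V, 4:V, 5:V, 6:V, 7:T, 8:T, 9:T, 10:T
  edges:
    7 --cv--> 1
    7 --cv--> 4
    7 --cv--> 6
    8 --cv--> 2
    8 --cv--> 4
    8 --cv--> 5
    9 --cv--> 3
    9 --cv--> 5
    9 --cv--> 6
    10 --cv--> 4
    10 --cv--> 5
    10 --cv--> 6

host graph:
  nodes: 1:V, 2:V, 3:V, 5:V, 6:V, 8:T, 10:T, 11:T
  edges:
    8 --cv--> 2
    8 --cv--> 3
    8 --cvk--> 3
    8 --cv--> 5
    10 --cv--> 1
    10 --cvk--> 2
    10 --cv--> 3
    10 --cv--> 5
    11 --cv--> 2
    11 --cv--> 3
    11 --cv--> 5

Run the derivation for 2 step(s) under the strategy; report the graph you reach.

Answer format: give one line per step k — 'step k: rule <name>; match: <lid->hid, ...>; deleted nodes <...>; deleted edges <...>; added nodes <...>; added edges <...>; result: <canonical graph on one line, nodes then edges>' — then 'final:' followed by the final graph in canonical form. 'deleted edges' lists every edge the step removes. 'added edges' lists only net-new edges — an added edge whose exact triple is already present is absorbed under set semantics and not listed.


step 1: rule r1; match: 0->11, 1->2, 2->3, 3->5; deleted nodes 11; deleted edges (11,2,cv); (11,3,cv); (11,5,cv); added nodes 12, 13, 14, 15, 16, 17, 18; added edges (15,2,cv); (15,12,cv); (15,14,cv); (16,3,cv); (16,12,cv); (16,13,cv); (17,5,cv); (17,13,cv); (17,14,cv); (18,12,cv); (18,13,cv); (18,14,cv); result: nodes: 1:V, 2:V, 3:V, 5:V, 6:V, 8:T, 10:T, 12:V, 13:V, 14:V, 15:T, 16:T, 17:T, 18:T edges: (8,2,cv); (8,3,cv); (8,3,cvk); (8,5,cv); (10,1,cv); (10,2,cvk); (10,3,cv); (10,5,cv); (15,2,cv); (15,12,cv); (15,14,cv); (16,3,cv); (16,12,cv); (16,13,cv); (17,5,cv); (17,13,cv); (17,14,cv); (18,12,cv); (18,13,cv); (18,14,cv)
step 2: rule r1; match: 0->15, 1->2, 2->12, 3->14; deleted nodes 15; deleted edges (15,2,cv); (15,12,cv); (15,14,cv); added nodes 19, 20, 21, 22, 23, 24, 25; added edges (22,2,cv); (22,19,cv); (22,21,cv); (23,12,cv); (23,19,cv); (23,20,cv); (24,14,cv); (24,20,cv); (24,21,cv); (25,19,cv); (25,20,cv); (25,21,cv); result: nodes: 1:V, 2:V, 3:V, 5:V, 6:V, 8:T, 10:T, 12:V, 13:V, 14:V, 16:T, 17:T, 18:T, 19:V, 20:V, 21:V, 22:T, 23:T, 24:T, 25:T edges: (8,2,cv); (8,3,cv); (8,3,cvk); (8,5,cv); (10,1,cv); (10,2,cvk); (10,3,cv); (10,5,cv); (16,3,cv); (16,12,cv); (16,13,cv); (17,5,cv); (17,13,cv); (17,14,cv); (18,12,cv); (18,13,cv); (18,14,cv); (22,2,cv); (22,19,cv); (22,21,cv); (23,12,cv); (23,19,cv); (23,20,cv); (24,14,cv); (24,20,cv); (24,21,cv); (25,19,cv); (25,20,cv); (25,21,cv)
final:
nodes: 1:V, 2:V, 3:V, 5:V, 6:V, 8:T, 10:T, 12:V, 13:V, 14:V, 16:T, 17:T, 18:T, 19:V, 20:V, 21:V, 22:T, 23:T, 24:T, 25:T
edges: (8,2,cv); (8,3,cv); (8,3,cvk); (8,5,cv); (10,1,cv); (10,2,cvk); (10,3,cv); (10,5,cv); (16,3,cv); (16,12,cv); (16,13,cv); (17,5,cv); (17,13,cv); (17,14,cv); (18,12,cv); (18,13,cv); (18,14,cv); (22,2,cv); (22,19,cv); (22,21,cv); (23,12,cv); (23,19,cv); (23,20,cv); (24,14,cv); (24,20,cv); (24,21,cv); (25,19,cv); (25,20,cv); (25,21,cv)


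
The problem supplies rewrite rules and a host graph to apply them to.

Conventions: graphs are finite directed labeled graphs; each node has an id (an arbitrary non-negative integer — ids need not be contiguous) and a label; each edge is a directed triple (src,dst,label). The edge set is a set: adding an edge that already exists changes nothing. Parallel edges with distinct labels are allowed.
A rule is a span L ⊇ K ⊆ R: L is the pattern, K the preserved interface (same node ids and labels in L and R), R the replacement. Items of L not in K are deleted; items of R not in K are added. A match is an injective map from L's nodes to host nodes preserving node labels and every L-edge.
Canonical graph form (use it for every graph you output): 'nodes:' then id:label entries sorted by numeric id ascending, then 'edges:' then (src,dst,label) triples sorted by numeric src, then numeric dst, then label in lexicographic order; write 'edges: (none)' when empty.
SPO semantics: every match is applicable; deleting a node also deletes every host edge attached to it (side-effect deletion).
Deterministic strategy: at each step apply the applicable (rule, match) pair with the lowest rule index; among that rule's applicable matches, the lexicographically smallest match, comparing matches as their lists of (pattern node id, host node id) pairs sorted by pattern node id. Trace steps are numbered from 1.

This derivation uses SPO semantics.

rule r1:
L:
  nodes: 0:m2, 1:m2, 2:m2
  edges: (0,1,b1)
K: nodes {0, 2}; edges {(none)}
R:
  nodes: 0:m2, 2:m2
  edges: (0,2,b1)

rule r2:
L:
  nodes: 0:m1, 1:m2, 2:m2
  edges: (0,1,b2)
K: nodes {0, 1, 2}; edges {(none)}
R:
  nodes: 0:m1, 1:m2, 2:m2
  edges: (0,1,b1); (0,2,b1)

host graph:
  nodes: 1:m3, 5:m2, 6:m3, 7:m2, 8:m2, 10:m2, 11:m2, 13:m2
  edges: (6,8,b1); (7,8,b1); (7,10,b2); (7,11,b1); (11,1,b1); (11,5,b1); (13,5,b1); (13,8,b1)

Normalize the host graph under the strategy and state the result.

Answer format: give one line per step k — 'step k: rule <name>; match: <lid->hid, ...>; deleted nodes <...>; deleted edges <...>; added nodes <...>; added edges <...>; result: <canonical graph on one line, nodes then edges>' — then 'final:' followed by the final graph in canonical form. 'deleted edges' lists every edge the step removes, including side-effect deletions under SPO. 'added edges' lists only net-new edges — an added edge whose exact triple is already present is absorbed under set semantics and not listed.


step 1: rule r1; match: 0->7, 1->8, 2->5; deleted nodes 8; deleted edges (6,8,b1); (7,8,b1); (13,8,b1); added nodes (none); added edges (7,5,b1); result: nodes: 1:m3, 5:m2, 6:m3, 7:m2, 10:m2, 11:m2, 13:m2 edges: (7,5,b1); (7,10,b2); (7,11,b1); (11,1,b1); (11,5,b1); (13,5,b1)
step 2: rule r1; match: 0->7, 1->5, 2->10; deleted nodes 5; deleted edges (7,5,b1); (11,5,b1); (13,5,b1); added nodes (none); added edges (7,10,b1); result: nodes: 1:m3, 6:m3, 7:m2, 10:m2, 11:m2, 13:m2 edges: (7,10,b1); (7,10,b2); (7,11,b1); (11,1,b1)
step 3: rule r1; match: 0->7, 1->10, 2->11; deleted nodes 10; deleted edges (7,10,b1); (7,10,b2); added nodes (none); added edges (none); result: nodes: 1:m3, 6:m3, 7:m2, 11:m2, 13:m2 edges: (7,11,b1); (11,1,b1)
step 4: rule r1; match: 0->7, 1->11, 2->13; deleted nodes 11; deleted edges (7,11,b1); (11,1,b1); added nodes (none); added edges (7,13,b1); result: nodes: 1:m3, 6:m3, 7:m2, 13:m2 edges: (7,13,b1)
final:
nodes: 1:m3, 6:m3, 7:m2, 13:m2
edges: (7,13,b1)
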